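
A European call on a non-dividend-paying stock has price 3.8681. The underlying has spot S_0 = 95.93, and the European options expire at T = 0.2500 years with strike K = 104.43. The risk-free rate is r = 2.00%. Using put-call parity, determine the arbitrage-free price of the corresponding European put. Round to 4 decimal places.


Answer: Put price = 11.8473

Derivation:
Put-call parity: C - P = S_0 * exp(-qT) - K * exp(-rT).
S_0 * exp(-qT) = 95.9300 * 1.00000000 = 95.93000000
K * exp(-rT) = 104.4300 * 0.99501248 = 103.90915320
P = C - S*exp(-qT) + K*exp(-rT)
P = 3.8681 - 95.93000000 + 103.90915320 = 11.8473


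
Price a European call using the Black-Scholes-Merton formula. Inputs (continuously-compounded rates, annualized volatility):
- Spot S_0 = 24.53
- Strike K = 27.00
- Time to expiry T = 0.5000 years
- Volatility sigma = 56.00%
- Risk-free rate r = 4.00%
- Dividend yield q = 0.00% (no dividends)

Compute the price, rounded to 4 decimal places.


d1 = (ln(S/K) + (r - q + 0.5*sigma^2) * T) / (sigma * sqrt(T)) = 0.00621242
d2 = d1 - sigma * sqrt(T) = -0.38976738
exp(-rT) = 0.98019867; exp(-qT) = 1.00000000
C = S_0 * exp(-qT) * N(d1) - K * exp(-rT) * N(d2)
N(d1) = 0.50247838; N(d2) = 0.34835428
C = 24.5300 * 1.00000000 * 0.50247838 - 27.0000 * 0.98019867 * 0.34835428 = 3.1065

Answer: Price = 3.1065


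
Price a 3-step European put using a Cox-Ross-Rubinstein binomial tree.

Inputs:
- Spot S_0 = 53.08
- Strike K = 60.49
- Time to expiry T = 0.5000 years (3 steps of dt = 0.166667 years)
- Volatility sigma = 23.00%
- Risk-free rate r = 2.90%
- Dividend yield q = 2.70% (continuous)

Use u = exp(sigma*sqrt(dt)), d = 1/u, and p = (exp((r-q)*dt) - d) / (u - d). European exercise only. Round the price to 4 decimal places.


Answer: Price = V(0,0) = 8.3145

Derivation:
dt = T/N = 0.166667
u = exp(sigma*sqrt(dt)) = 1.098447; d = 1/u = 0.910376
p = (exp((r-q)*dt) - d) / (u - d) = 0.478316
Discount per step: exp(-r*dt) = 0.995178
Stock lattice S(k, i) with i counting down-moves:
  k=0: S(0,0) = 53.0800
  k=1: S(1,0) = 58.3056; S(1,1) = 48.3228
  k=2: S(2,0) = 64.0455; S(2,1) = 53.0800; S(2,2) = 43.9919
  k=3: S(3,0) = 70.3506; S(3,1) = 58.3056; S(3,2) = 48.3228; S(3,3) = 40.0492
Terminal payoffs V(N, i) = max(K - S_T, 0):
  V(3,0) = 0.000000; V(3,1) = 2.184448; V(3,2) = 12.167219; V(3,3) = 20.440792
Backward induction: V(k, i) = exp(-r*dt) * [p * V(k+1, i) + (1-p) * V(k+1, i+1)].
  V(2,0) = exp(-r*dt) * [p*0.000000 + (1-p)*2.184448] = 1.134098
  V(2,1) = exp(-r*dt) * [p*2.184448 + (1-p)*12.167219] = 7.356660
  V(2,2) = exp(-r*dt) * [p*12.167219 + (1-p)*20.440792] = 16.403935
  V(1,0) = exp(-r*dt) * [p*1.134098 + (1-p)*7.356660] = 4.359191
  V(1,1) = exp(-r*dt) * [p*7.356660 + (1-p)*16.403935] = 12.018253
  V(0,0) = exp(-r*dt) * [p*4.359191 + (1-p)*12.018253] = 8.314520


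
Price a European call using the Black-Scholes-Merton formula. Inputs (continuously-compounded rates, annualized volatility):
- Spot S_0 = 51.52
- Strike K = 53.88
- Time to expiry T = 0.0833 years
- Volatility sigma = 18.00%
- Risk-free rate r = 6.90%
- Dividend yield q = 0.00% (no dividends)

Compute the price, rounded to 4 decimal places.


Answer: Price = 0.3570

Derivation:
d1 = (ln(S/K) + (r - q + 0.5*sigma^2) * T) / (sigma * sqrt(T)) = -0.72553011
d2 = d1 - sigma * sqrt(T) = -0.77748124
exp(-rT) = 0.99426879; exp(-qT) = 1.00000000
C = S_0 * exp(-qT) * N(d1) - K * exp(-rT) * N(d2)
N(d1) = 0.23406344; N(d2) = 0.21843745
C = 51.5200 * 1.00000000 * 0.23406344 - 53.8800 * 0.99426879 * 0.21843745 = 0.3570


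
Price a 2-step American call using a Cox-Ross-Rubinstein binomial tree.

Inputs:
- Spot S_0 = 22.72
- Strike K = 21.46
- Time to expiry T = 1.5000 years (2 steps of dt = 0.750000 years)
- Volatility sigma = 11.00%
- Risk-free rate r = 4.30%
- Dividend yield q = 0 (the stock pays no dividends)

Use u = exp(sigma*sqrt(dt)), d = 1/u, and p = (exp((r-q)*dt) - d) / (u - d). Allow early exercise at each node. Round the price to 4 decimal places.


Answer: Price = V(0,0) = 2.9120

Derivation:
dt = T/N = 0.750000
u = exp(sigma*sqrt(dt)) = 1.099948; d = 1/u = 0.909134
p = (exp((r-q)*dt) - d) / (u - d) = 0.647970
Discount per step: exp(-r*dt) = 0.968264
Stock lattice S(k, i) with i counting down-moves:
  k=0: S(0,0) = 22.7200
  k=1: S(1,0) = 24.9908; S(1,1) = 20.6555
  k=2: S(2,0) = 27.4886; S(2,1) = 22.7200; S(2,2) = 18.7786
Terminal payoffs V(N, i) = max(S_T - K, 0):
  V(2,0) = 6.028595; V(2,1) = 1.260000; V(2,2) = 0.000000
Backward induction: V(k, i) = exp(-r*dt) * [p * V(k+1, i) + (1-p) * V(k+1, i+1)]; then take max(V_cont, immediate exercise) for American.
  V(1,0) = exp(-r*dt) * [p*6.028595 + (1-p)*1.260000] = 4.211860; exercise = 3.530816; V(1,0) = max -> 4.211860
  V(1,1) = exp(-r*dt) * [p*1.260000 + (1-p)*0.000000] = 0.790532; exercise = 0.000000; V(1,1) = max -> 0.790532
  V(0,0) = exp(-r*dt) * [p*4.211860 + (1-p)*0.790532] = 2.912007; exercise = 1.260000; V(0,0) = max -> 2.912007


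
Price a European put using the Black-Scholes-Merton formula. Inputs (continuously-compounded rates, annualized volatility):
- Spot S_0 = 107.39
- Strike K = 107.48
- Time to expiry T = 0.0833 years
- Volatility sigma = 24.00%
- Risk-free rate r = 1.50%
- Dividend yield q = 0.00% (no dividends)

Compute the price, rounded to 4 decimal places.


d1 = (ln(S/K) + (r - q + 0.5*sigma^2) * T) / (sigma * sqrt(T)) = 0.04057887
d2 = d1 - sigma * sqrt(T) = -0.02868931
exp(-rT) = 0.99875128; exp(-qT) = 1.00000000
P = K * exp(-rT) * N(-d2) - S_0 * exp(-qT) * N(-d1)
N(-d1) = 0.48381582; N(-d2) = 0.51144381
P = 107.4800 * 0.99875128 * 0.51144381 - 107.3900 * 1.00000000 * 0.48381582 = 2.9444

Answer: Price = 2.9444


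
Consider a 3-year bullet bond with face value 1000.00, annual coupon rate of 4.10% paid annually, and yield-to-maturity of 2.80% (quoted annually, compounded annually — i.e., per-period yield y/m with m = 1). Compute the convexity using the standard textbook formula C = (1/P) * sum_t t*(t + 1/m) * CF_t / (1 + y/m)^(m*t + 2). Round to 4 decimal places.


Answer: Convexity = 10.7788

Derivation:
Coupon per period c = face * coupon_rate / m = 41.000000
Periods per year m = 1; per-period yield y/m = 0.028000
Number of cashflows N = 3
Cashflows (t years, CF_t, discount factor 1/(1+y/m)^(m*t), PV):
  t = 1.0000: CF_t = 41.000000, DF = 0.972763, PV = 39.883268
  t = 2.0000: CF_t = 41.000000, DF = 0.946267, PV = 38.796954
  t = 3.0000: CF_t = 1041.000000, DF = 0.920493, PV = 958.233579
Price P = sum_t PV_t = 1036.913801
Convexity numerator sum_t t*(t + 1/m) * CF_t / (1+y/m)^(m*t + 2):
  t = 1.0000: term = 75.480455
  t = 2.0000: term = 220.273701
  t = 3.0000: term = 10880.939668
Convexity = (1/P) * sum = 11176.693824 / 1036.913801 = 10.778807


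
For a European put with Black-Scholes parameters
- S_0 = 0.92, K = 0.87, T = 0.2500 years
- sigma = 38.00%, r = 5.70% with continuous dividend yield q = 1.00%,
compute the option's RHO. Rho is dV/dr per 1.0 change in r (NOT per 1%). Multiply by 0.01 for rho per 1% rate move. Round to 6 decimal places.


d1 = 0.4509497810; d2 = 0.2609497810
phi(d1) = 0.3603727431; exp(-qT) = 0.9975031224; exp(-rT) = 0.9858510507
N(-d2) = 0.3970656173
Rho = -K*T*exp(-rT)*N(-d2) = -0.8700 * 0.2500 * 0.9858510507 * 0.3970656173 = -0.085140

Answer: Rho = -0.085140


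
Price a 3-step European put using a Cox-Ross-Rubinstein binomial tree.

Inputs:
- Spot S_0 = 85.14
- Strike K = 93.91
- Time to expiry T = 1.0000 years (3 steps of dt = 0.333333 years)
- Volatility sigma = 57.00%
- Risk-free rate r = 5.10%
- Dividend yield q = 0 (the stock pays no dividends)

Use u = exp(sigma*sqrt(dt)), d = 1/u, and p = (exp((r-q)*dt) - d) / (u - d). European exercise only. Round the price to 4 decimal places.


Answer: Price = V(0,0) = 22.9278

Derivation:
dt = T/N = 0.333333
u = exp(sigma*sqrt(dt)) = 1.389702; d = 1/u = 0.719579
p = (exp((r-q)*dt) - d) / (u - d) = 0.444047
Discount per step: exp(-r*dt) = 0.983144
Stock lattice S(k, i) with i counting down-moves:
  k=0: S(0,0) = 85.1400
  k=1: S(1,0) = 118.3193; S(1,1) = 61.2649
  k=2: S(2,0) = 164.4286; S(2,1) = 85.1400; S(2,2) = 44.0849
  k=3: S(3,0) = 228.5068; S(3,1) = 118.3193; S(3,2) = 61.2649; S(3,3) = 31.7226
Terminal payoffs V(N, i) = max(K - S_T, 0):
  V(3,0) = 0.000000; V(3,1) = 0.000000; V(3,2) = 32.645086; V(3,3) = 62.187443
Backward induction: V(k, i) = exp(-r*dt) * [p * V(k+1, i) + (1-p) * V(k+1, i+1)].
  V(2,0) = exp(-r*dt) * [p*0.000000 + (1-p)*0.000000] = 0.000000
  V(2,1) = exp(-r*dt) * [p*0.000000 + (1-p)*32.645086] = 17.843192
  V(2,2) = exp(-r*dt) * [p*32.645086 + (1-p)*62.187443] = 48.242109
  V(1,0) = exp(-r*dt) * [p*0.000000 + (1-p)*17.843192] = 9.752754
  V(1,1) = exp(-r*dt) * [p*17.843192 + (1-p)*48.242109] = 34.157899
  V(0,0) = exp(-r*dt) * [p*9.752754 + (1-p)*34.157899] = 22.927753


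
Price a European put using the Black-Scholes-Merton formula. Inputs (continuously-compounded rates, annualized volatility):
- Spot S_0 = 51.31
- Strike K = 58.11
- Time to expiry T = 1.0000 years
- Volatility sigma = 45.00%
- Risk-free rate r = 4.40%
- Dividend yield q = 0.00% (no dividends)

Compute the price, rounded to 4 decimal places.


Answer: Price = 11.8152

Derivation:
d1 = (ln(S/K) + (r - q + 0.5*sigma^2) * T) / (sigma * sqrt(T)) = 0.04621755
d2 = d1 - sigma * sqrt(T) = -0.40378245
exp(-rT) = 0.95695396; exp(-qT) = 1.00000000
P = K * exp(-rT) * N(-d2) - S_0 * exp(-qT) * N(-d1)
N(-d1) = 0.48156843; N(-d2) = 0.65681365
P = 58.1100 * 0.95695396 * 0.65681365 - 51.3100 * 1.00000000 * 0.48156843 = 11.8152


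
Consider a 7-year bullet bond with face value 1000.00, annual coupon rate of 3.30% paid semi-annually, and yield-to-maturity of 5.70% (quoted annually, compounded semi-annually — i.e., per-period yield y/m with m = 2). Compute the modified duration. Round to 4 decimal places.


Answer: Modified duration = 6.0683

Derivation:
Coupon per period c = face * coupon_rate / m = 16.500000
Periods per year m = 2; per-period yield y/m = 0.028500
Number of cashflows N = 14
Cashflows (t years, CF_t, discount factor 1/(1+y/m)^(m*t), PV):
  t = 0.5000: CF_t = 16.500000, DF = 0.972290, PV = 16.042781
  t = 1.0000: CF_t = 16.500000, DF = 0.945347, PV = 15.598231
  t = 1.5000: CF_t = 16.500000, DF = 0.919152, PV = 15.166000
  t = 2.0000: CF_t = 16.500000, DF = 0.893682, PV = 14.745746
  t = 2.5000: CF_t = 16.500000, DF = 0.868917, PV = 14.337138
  t = 3.0000: CF_t = 16.500000, DF = 0.844840, PV = 13.939852
  t = 3.5000: CF_t = 16.500000, DF = 0.821429, PV = 13.553575
  t = 4.0000: CF_t = 16.500000, DF = 0.798667, PV = 13.178002
  t = 4.5000: CF_t = 16.500000, DF = 0.776536, PV = 12.812836
  t = 5.0000: CF_t = 16.500000, DF = 0.755018, PV = 12.457789
  t = 5.5000: CF_t = 16.500000, DF = 0.734096, PV = 12.112581
  t = 6.0000: CF_t = 16.500000, DF = 0.713754, PV = 11.776938
  t = 6.5000: CF_t = 16.500000, DF = 0.693976, PV = 11.450596
  t = 7.0000: CF_t = 1016.500000, DF = 0.674745, PV = 685.878578
Price P = sum_t PV_t = 863.050644
First compute Macaulay numerator sum_t t * PV_t:
  t * PV_t at t = 0.5000: 8.021390
  t * PV_t at t = 1.0000: 15.598231
  t * PV_t at t = 1.5000: 22.749000
  t * PV_t at t = 2.0000: 29.491493
  t * PV_t at t = 2.5000: 35.842845
  t * PV_t at t = 3.0000: 41.819556
  t * PV_t at t = 3.5000: 47.437513
  t * PV_t at t = 4.0000: 52.712009
  t * PV_t at t = 4.5000: 57.657764
  t * PV_t at t = 5.0000: 62.288947
  t * PV_t at t = 5.5000: 66.619195
  t * PV_t at t = 6.0000: 70.661629
  t * PV_t at t = 6.5000: 74.428875
  t * PV_t at t = 7.0000: 4801.150043
Macaulay duration D = 5386.478490 / 863.050644 = 6.241208
Modified duration = D / (1 + y/m) = 6.241208 / (1 + 0.028500) = 6.068262


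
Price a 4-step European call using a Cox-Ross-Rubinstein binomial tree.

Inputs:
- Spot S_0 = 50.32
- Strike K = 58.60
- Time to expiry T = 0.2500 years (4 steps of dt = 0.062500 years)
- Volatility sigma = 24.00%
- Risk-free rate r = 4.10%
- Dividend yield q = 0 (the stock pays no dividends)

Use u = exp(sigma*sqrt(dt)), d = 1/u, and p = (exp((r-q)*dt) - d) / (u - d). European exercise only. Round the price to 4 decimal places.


dt = T/N = 0.062500
u = exp(sigma*sqrt(dt)) = 1.061837; d = 1/u = 0.941765
p = (exp((r-q)*dt) - d) / (u - d) = 0.506373
Discount per step: exp(-r*dt) = 0.997441
Stock lattice S(k, i) with i counting down-moves:
  k=0: S(0,0) = 50.3200
  k=1: S(1,0) = 53.4316; S(1,1) = 47.3896
  k=2: S(2,0) = 56.7356; S(2,1) = 50.3200; S(2,2) = 44.6298
  k=3: S(3,0) = 60.2440; S(3,1) = 53.4316; S(3,2) = 47.3896; S(3,3) = 42.0308
  k=4: S(4,0) = 63.9693; S(4,1) = 56.7356; S(4,2) = 50.3200; S(4,3) = 44.6298; S(4,4) = 39.5831
Terminal payoffs V(N, i) = max(S_T - K, 0):
  V(4,0) = 5.369257; V(4,1) = 0.000000; V(4,2) = 0.000000; V(4,3) = 0.000000; V(4,4) = 0.000000
Backward induction: V(k, i) = exp(-r*dt) * [p * V(k+1, i) + (1-p) * V(k+1, i+1)].
  V(3,0) = exp(-r*dt) * [p*5.369257 + (1-p)*0.000000] = 2.711890
  V(3,1) = exp(-r*dt) * [p*0.000000 + (1-p)*0.000000] = 0.000000
  V(3,2) = exp(-r*dt) * [p*0.000000 + (1-p)*0.000000] = 0.000000
  V(3,3) = exp(-r*dt) * [p*0.000000 + (1-p)*0.000000] = 0.000000
  V(2,0) = exp(-r*dt) * [p*2.711890 + (1-p)*0.000000] = 1.369714
  V(2,1) = exp(-r*dt) * [p*0.000000 + (1-p)*0.000000] = 0.000000
  V(2,2) = exp(-r*dt) * [p*0.000000 + (1-p)*0.000000] = 0.000000
  V(1,0) = exp(-r*dt) * [p*1.369714 + (1-p)*0.000000] = 0.691811
  V(1,1) = exp(-r*dt) * [p*0.000000 + (1-p)*0.000000] = 0.000000
  V(0,0) = exp(-r*dt) * [p*0.691811 + (1-p)*0.000000] = 0.349418

Answer: Price = V(0,0) = 0.3494


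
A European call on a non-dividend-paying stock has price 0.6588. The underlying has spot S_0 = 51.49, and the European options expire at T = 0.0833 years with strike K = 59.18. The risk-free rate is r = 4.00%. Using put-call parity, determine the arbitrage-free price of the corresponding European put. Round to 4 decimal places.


Put-call parity: C - P = S_0 * exp(-qT) - K * exp(-rT).
S_0 * exp(-qT) = 51.4900 * 1.00000000 = 51.49000000
K * exp(-rT) = 59.1800 * 0.99667354 = 58.98314039
P = C - S*exp(-qT) + K*exp(-rT)
P = 0.6588 - 51.49000000 + 58.98314039 = 8.1519

Answer: Put price = 8.1519


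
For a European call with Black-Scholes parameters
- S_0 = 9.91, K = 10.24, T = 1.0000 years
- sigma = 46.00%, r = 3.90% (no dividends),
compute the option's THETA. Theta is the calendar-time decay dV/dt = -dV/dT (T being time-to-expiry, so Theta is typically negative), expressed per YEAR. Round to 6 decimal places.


Answer: Theta = -1.041869

Derivation:
d1 = 0.2435711494; d2 = -0.2164288506
phi(d1) = 0.3872820711; exp(-qT) = 1.0000000000; exp(-rT) = 0.9617507091
Theta = -S*exp(-qT)*phi(d1)*sigma/(2*sqrt(T)) - r*K*exp(-rT)*N(d2) + q*S*exp(-qT)*N(d1)
N(d1) = 0.5962185126; N(d2) = 0.4143267398; sqrt(T) = 1.0000000000
Term 1 = -9.9100 * 1.0000000000 * 0.3872820711 * 0.4600 / (2 * 1.0000000000) = -0.8827320247
Term 2 = -0.0390 * 10.2400 * 0.9617507091 * 0.4143267398 = -0.1591365877
Term 3 = 0 (no dividend yield, q = 0)
Theta = -0.8827320247 + (-0.1591365877) + (0.0000000000) = -1.041869


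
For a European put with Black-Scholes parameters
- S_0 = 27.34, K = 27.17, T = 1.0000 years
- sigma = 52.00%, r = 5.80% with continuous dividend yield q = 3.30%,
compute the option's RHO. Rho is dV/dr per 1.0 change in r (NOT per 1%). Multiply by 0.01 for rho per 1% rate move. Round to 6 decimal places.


d1 = 0.3200719382; d2 = -0.1999280618
phi(d1) = 0.3790217999; exp(-qT) = 0.9675385596; exp(-rT) = 0.9436499474
N(-d2) = 0.5792315783
Rho = -K*T*exp(-rT)*N(-d2) = -27.1700 * 1.0000 * 0.9436499474 * 0.5792315783 = -14.850901

Answer: Rho = -14.850901


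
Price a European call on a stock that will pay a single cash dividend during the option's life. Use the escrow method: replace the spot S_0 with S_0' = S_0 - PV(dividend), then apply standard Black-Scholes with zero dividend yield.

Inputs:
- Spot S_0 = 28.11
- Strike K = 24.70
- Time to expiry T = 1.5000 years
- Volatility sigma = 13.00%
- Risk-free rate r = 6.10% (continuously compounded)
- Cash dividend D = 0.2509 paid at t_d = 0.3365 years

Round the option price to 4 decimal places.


PV(D) = D * exp(-r * t_d) = 0.2509 * 0.97968273 = 0.24580240
S_0' = S_0 - PV(D) = 28.1100 - 0.24580240 = 27.86419760
d1 = (ln(S_0'/K) + (r + sigma^2/2)*T) / (sigma*sqrt(T)) = 1.41137326
d2 = d1 - sigma*sqrt(T) = 1.25215643
exp(-rT) = 0.91256132
N(d1) = 0.92093271; N(d2) = 0.89474357
C = S_0' * N(d1) - K * exp(-rT) * N(d2) = 27.86419760 * 0.92093271 - 24.7000 * 0.91256132 * 0.89474357 = 5.4933

Answer: Price = 5.4933


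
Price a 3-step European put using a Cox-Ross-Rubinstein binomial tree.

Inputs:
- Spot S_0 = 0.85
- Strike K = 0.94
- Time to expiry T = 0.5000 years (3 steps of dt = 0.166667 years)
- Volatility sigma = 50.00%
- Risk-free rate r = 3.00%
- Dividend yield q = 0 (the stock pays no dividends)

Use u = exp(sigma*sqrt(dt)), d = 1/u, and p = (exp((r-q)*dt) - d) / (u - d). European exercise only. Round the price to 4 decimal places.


Answer: Price = V(0,0) = 0.1715

Derivation:
dt = T/N = 0.166667
u = exp(sigma*sqrt(dt)) = 1.226450; d = 1/u = 0.815361
p = (exp((r-q)*dt) - d) / (u - d) = 0.461339
Discount per step: exp(-r*dt) = 0.995012
Stock lattice S(k, i) with i counting down-moves:
  k=0: S(0,0) = 0.8500
  k=1: S(1,0) = 1.0425; S(1,1) = 0.6931
  k=2: S(2,0) = 1.2786; S(2,1) = 0.8500; S(2,2) = 0.5651
  k=3: S(3,0) = 1.5681; S(3,1) = 1.0425; S(3,2) = 0.6931; S(3,3) = 0.4608
Terminal payoffs V(N, i) = max(K - S_T, 0):
  V(3,0) = 0.000000; V(3,1) = 0.000000; V(3,2) = 0.246943; V(3,3) = 0.479246
Backward induction: V(k, i) = exp(-r*dt) * [p * V(k+1, i) + (1-p) * V(k+1, i+1)].
  V(2,0) = exp(-r*dt) * [p*0.000000 + (1-p)*0.000000] = 0.000000
  V(2,1) = exp(-r*dt) * [p*0.000000 + (1-p)*0.246943] = 0.132355
  V(2,2) = exp(-r*dt) * [p*0.246943 + (1-p)*0.479246] = 0.370220
  V(1,0) = exp(-r*dt) * [p*0.000000 + (1-p)*0.132355] = 0.070939
  V(1,1) = exp(-r*dt) * [p*0.132355 + (1-p)*0.370220] = 0.259185
  V(0,0) = exp(-r*dt) * [p*0.070939 + (1-p)*0.259185] = 0.171480


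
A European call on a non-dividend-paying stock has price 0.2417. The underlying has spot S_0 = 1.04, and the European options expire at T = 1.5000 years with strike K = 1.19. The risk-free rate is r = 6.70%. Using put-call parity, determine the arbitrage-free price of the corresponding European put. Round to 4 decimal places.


Answer: Put price = 0.2779

Derivation:
Put-call parity: C - P = S_0 * exp(-qT) - K * exp(-rT).
S_0 * exp(-qT) = 1.0400 * 1.00000000 = 1.04000000
K * exp(-rT) = 1.1900 * 0.90438511 = 1.07621828
P = C - S*exp(-qT) + K*exp(-rT)
P = 0.2417 - 1.04000000 + 1.07621828 = 0.2779


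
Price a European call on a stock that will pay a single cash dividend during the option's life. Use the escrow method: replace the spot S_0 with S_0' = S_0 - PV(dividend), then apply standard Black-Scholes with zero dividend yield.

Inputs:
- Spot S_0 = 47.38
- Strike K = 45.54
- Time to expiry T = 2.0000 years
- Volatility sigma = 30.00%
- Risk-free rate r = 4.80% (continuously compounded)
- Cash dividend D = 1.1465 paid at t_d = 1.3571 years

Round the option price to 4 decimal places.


Answer: Price = 10.0859

Derivation:
PV(D) = D * exp(-r * t_d) = 1.1465 * 0.93693553 = 1.07419659
S_0' = S_0 - PV(D) = 47.3800 - 1.07419659 = 46.30580341
d1 = (ln(S_0'/K) + (r + sigma^2/2)*T) / (sigma*sqrt(T)) = 0.47771247
d2 = d1 - sigma*sqrt(T) = 0.05344840
exp(-rT) = 0.90846402
N(d1) = 0.68357257; N(d2) = 0.52131268
C = S_0' * N(d1) - K * exp(-rT) * N(d2) = 46.30580341 * 0.68357257 - 45.5400 * 0.90846402 * 0.52131268 = 10.0859


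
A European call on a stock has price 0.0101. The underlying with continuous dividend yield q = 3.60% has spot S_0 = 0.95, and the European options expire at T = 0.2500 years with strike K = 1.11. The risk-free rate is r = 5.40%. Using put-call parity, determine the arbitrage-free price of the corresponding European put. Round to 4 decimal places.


Put-call parity: C - P = S_0 * exp(-qT) - K * exp(-rT).
S_0 * exp(-qT) = 0.9500 * 0.99104038 = 0.94148836
K * exp(-rT) = 1.1100 * 0.98659072 = 1.09511570
P = C - S*exp(-qT) + K*exp(-rT)
P = 0.0101 - 0.94148836 + 1.09511570 = 0.1637

Answer: Put price = 0.1637


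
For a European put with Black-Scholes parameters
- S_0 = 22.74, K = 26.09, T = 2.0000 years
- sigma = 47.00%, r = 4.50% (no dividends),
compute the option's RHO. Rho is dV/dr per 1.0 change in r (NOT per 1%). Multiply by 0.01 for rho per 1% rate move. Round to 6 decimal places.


Answer: Rho = -31.321166

Derivation:
d1 = 0.2609876805; d2 = -0.4036926938
phi(d1) = 0.3855841515; exp(-qT) = 1.0000000000; exp(-rT) = 0.9139311853
N(-d2) = 0.6567806435
Rho = -K*T*exp(-rT)*N(-d2) = -26.0900 * 2.0000 * 0.9139311853 * 0.6567806435 = -31.321166


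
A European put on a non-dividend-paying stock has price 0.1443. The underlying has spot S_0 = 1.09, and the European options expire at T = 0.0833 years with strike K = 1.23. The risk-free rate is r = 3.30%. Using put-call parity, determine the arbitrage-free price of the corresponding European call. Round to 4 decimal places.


Put-call parity: C - P = S_0 * exp(-qT) - K * exp(-rT).
S_0 * exp(-qT) = 1.0900 * 1.00000000 = 1.09000000
K * exp(-rT) = 1.2300 * 0.99725487 = 1.22662350
C = P + S*exp(-qT) - K*exp(-rT)
C = 0.1443 + 1.09000000 - 1.22662350 = 0.0077

Answer: Call price = 0.0077


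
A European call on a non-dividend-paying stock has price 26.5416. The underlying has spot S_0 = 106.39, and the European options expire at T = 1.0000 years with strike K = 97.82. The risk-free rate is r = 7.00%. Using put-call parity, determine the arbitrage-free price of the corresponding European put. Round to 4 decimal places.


Put-call parity: C - P = S_0 * exp(-qT) - K * exp(-rT).
S_0 * exp(-qT) = 106.3900 * 1.00000000 = 106.39000000
K * exp(-rT) = 97.8200 * 0.93239382 = 91.20676346
P = C - S*exp(-qT) + K*exp(-rT)
P = 26.5416 - 106.39000000 + 91.20676346 = 11.3584

Answer: Put price = 11.3584


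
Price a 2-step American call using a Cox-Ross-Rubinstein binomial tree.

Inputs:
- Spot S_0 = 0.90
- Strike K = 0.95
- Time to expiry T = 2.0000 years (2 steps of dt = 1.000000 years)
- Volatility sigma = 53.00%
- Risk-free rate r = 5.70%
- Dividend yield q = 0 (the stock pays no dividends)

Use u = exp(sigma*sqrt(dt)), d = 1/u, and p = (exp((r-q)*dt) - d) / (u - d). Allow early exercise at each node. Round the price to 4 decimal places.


dt = T/N = 1.000000
u = exp(sigma*sqrt(dt)) = 1.698932; d = 1/u = 0.588605
p = (exp((r-q)*dt) - d) / (u - d) = 0.423344
Discount per step: exp(-r*dt) = 0.944594
Stock lattice S(k, i) with i counting down-moves:
  k=0: S(0,0) = 0.9000
  k=1: S(1,0) = 1.5290; S(1,1) = 0.5297
  k=2: S(2,0) = 2.5977; S(2,1) = 0.9000; S(2,2) = 0.3118
Terminal payoffs V(N, i) = max(S_T - K, 0):
  V(2,0) = 1.647734; V(2,1) = 0.000000; V(2,2) = 0.000000
Backward induction: V(k, i) = exp(-r*dt) * [p * V(k+1, i) + (1-p) * V(k+1, i+1)]; then take max(V_cont, immediate exercise) for American.
  V(1,0) = exp(-r*dt) * [p*1.647734 + (1-p)*0.000000] = 0.658910; exercise = 0.579039; V(1,0) = max -> 0.658910
  V(1,1) = exp(-r*dt) * [p*0.000000 + (1-p)*0.000000] = 0.000000; exercise = 0.000000; V(1,1) = max -> 0.000000
  V(0,0) = exp(-r*dt) * [p*0.658910 + (1-p)*0.000000] = 0.263491; exercise = 0.000000; V(0,0) = max -> 0.263491

Answer: Price = V(0,0) = 0.2635


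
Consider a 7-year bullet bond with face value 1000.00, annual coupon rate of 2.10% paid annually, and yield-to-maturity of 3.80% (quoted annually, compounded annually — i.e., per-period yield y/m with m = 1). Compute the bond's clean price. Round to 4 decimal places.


Coupon per period c = face * coupon_rate / m = 21.000000
Periods per year m = 1; per-period yield y/m = 0.038000
Number of cashflows N = 7
Cashflows (t years, CF_t, discount factor 1/(1+y/m)^(m*t), PV):
  t = 1.0000: CF_t = 21.000000, DF = 0.963391, PV = 20.231214
  t = 2.0000: CF_t = 21.000000, DF = 0.928122, PV = 19.490572
  t = 3.0000: CF_t = 21.000000, DF = 0.894145, PV = 18.777044
  t = 4.0000: CF_t = 21.000000, DF = 0.861411, PV = 18.089638
  t = 5.0000: CF_t = 21.000000, DF = 0.829876, PV = 17.427397
  t = 6.0000: CF_t = 21.000000, DF = 0.799495, PV = 16.789400
  t = 7.0000: CF_t = 1021.000000, DF = 0.770227, PV = 786.401381
Price P = sum_t PV_t = 897.206647

Answer: Price = 897.2066


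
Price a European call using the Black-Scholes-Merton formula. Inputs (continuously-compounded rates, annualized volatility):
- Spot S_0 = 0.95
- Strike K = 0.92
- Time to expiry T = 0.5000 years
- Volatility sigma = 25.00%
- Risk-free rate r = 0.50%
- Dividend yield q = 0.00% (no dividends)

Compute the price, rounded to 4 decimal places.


Answer: Price = 0.0832

Derivation:
d1 = (ln(S/K) + (r - q + 0.5*sigma^2) * T) / (sigma * sqrt(T)) = 0.28404940
d2 = d1 - sigma * sqrt(T) = 0.10727271
exp(-rT) = 0.99750312; exp(-qT) = 1.00000000
C = S_0 * exp(-qT) * N(d1) - K * exp(-rT) * N(d2)
N(d1) = 0.61181374; N(d2) = 0.54271368
C = 0.9500 * 1.00000000 * 0.61181374 - 0.9200 * 0.99750312 * 0.54271368 = 0.0832


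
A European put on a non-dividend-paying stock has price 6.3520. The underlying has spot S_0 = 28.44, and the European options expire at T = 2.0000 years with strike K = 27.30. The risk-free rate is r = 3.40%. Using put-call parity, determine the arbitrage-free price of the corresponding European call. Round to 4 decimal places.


Put-call parity: C - P = S_0 * exp(-qT) - K * exp(-rT).
S_0 * exp(-qT) = 28.4400 * 1.00000000 = 28.44000000
K * exp(-rT) = 27.3000 * 0.93426047 = 25.50531093
C = P + S*exp(-qT) - K*exp(-rT)
C = 6.3520 + 28.44000000 - 25.50531093 = 9.2867

Answer: Call price = 9.2867


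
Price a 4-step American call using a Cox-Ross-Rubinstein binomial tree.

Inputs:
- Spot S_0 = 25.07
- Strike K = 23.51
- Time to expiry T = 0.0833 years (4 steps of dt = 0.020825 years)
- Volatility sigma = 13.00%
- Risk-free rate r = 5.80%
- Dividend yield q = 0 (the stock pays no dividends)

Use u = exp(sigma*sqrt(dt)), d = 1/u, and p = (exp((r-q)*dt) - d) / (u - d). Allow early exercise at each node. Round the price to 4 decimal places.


Answer: Price = V(0,0) = 1.6858

Derivation:
dt = T/N = 0.020825
u = exp(sigma*sqrt(dt)) = 1.018937; d = 1/u = 0.981415
p = (exp((r-q)*dt) - d) / (u - d) = 0.527520
Discount per step: exp(-r*dt) = 0.998793
Stock lattice S(k, i) with i counting down-moves:
  k=0: S(0,0) = 25.0700
  k=1: S(1,0) = 25.5448; S(1,1) = 24.6041
  k=2: S(2,0) = 26.0285; S(2,1) = 25.0700; S(2,2) = 24.1468
  k=3: S(3,0) = 26.5214; S(3,1) = 25.5448; S(3,2) = 24.6041; S(3,3) = 23.6980
  k=4: S(4,0) = 27.0237; S(4,1) = 26.0285; S(4,2) = 25.0700; S(4,3) = 24.1468; S(4,4) = 23.2576
Terminal payoffs V(N, i) = max(S_T - K, 0):
  V(4,0) = 3.513651; V(4,1) = 2.518502; V(4,2) = 1.560000; V(4,3) = 0.636795; V(4,4) = 0.000000
Backward induction: V(k, i) = exp(-r*dt) * [p * V(k+1, i) + (1-p) * V(k+1, i+1)]; then take max(V_cont, immediate exercise) for American.
  V(3,0) = exp(-r*dt) * [p*3.513651 + (1-p)*2.518502] = 3.039789; exercise = 3.011409; V(3,0) = max -> 3.039789
  V(3,1) = exp(-r*dt) * [p*2.518502 + (1-p)*1.560000] = 2.063135; exercise = 2.034756; V(3,1) = max -> 2.063135
  V(3,2) = exp(-r*dt) * [p*1.560000 + (1-p)*0.636795] = 1.122447; exercise = 1.094068; V(3,2) = max -> 1.122447
  V(3,3) = exp(-r*dt) * [p*0.636795 + (1-p)*0.000000] = 0.335516; exercise = 0.188020; V(3,3) = max -> 0.335516
  V(2,0) = exp(-r*dt) * [p*3.039789 + (1-p)*2.063135] = 2.575227; exercise = 2.518502; V(2,0) = max -> 2.575227
  V(2,1) = exp(-r*dt) * [p*2.063135 + (1-p)*1.122447] = 1.616725; exercise = 1.560000; V(2,1) = max -> 1.616725
  V(2,2) = exp(-r*dt) * [p*1.122447 + (1-p)*0.335516] = 0.749732; exercise = 0.636795; V(2,2) = max -> 0.749732
  V(1,0) = exp(-r*dt) * [p*2.575227 + (1-p)*1.616725] = 2.119791; exercise = 2.034756; V(1,0) = max -> 2.119791
  V(1,1) = exp(-r*dt) * [p*1.616725 + (1-p)*0.749732] = 1.205630; exercise = 1.094068; V(1,1) = max -> 1.205630
  V(0,0) = exp(-r*dt) * [p*2.119791 + (1-p)*1.205630] = 1.685831; exercise = 1.560000; V(0,0) = max -> 1.685831


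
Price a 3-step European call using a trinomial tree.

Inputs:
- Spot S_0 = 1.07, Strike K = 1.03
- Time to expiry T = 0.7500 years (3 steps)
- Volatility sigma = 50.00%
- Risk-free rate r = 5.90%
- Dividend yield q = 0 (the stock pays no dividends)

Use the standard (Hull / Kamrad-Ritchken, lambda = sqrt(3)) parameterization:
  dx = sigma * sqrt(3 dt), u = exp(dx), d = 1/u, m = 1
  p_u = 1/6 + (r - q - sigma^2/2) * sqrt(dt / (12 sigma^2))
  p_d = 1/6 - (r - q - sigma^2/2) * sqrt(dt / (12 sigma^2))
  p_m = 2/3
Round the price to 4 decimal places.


Answer: Price = V(0,0) = 0.2115

Derivation:
dt = T/N = 0.250000; dx = sigma*sqrt(3*dt) = 0.433013
u = exp(dx) = 1.541896; d = 1/u = 0.648552
p_u = 0.147614, p_m = 0.666667, p_d = 0.185719
Discount per step: exp(-r*dt) = 0.985358
Stock lattice S(k, j) with j the centered position index:
  k=0: S(0,+0) = 1.0700
  k=1: S(1,-1) = 0.6940; S(1,+0) = 1.0700; S(1,+1) = 1.6498
  k=2: S(2,-2) = 0.4501; S(2,-1) = 0.6940; S(2,+0) = 1.0700; S(2,+1) = 1.6498; S(2,+2) = 2.5439
  k=3: S(3,-3) = 0.2919; S(3,-2) = 0.4501; S(3,-1) = 0.6940; S(3,+0) = 1.0700; S(3,+1) = 1.6498; S(3,+2) = 2.5439; S(3,+3) = 3.9224
Terminal payoffs V(N, j) = max(S_T - K, 0):
  V(3,-3) = 0.000000; V(3,-2) = 0.000000; V(3,-1) = 0.000000; V(3,+0) = 0.040000; V(3,+1) = 0.619829; V(3,+2) = 1.513864; V(3,+3) = 2.892373
Backward induction: V(k, j) = exp(-r*dt) * [p_u * V(k+1, j+1) + p_m * V(k+1, j) + p_d * V(k+1, j-1)]
  V(2,-2) = exp(-r*dt) * [p_u*0.000000 + p_m*0.000000 + p_d*0.000000] = 0.000000
  V(2,-1) = exp(-r*dt) * [p_u*0.040000 + p_m*0.000000 + p_d*0.000000] = 0.005818
  V(2,+0) = exp(-r*dt) * [p_u*0.619829 + p_m*0.040000 + p_d*0.000000] = 0.116432
  V(2,+1) = exp(-r*dt) * [p_u*1.513864 + p_m*0.619829 + p_d*0.040000] = 0.634684
  V(2,+2) = exp(-r*dt) * [p_u*2.892373 + p_m*1.513864 + p_d*0.619829] = 1.528598
  V(1,-1) = exp(-r*dt) * [p_u*0.116432 + p_m*0.005818 + p_d*0.000000] = 0.020757
  V(1,+0) = exp(-r*dt) * [p_u*0.634684 + p_m*0.116432 + p_d*0.005818] = 0.169866
  V(1,+1) = exp(-r*dt) * [p_u*1.528598 + p_m*0.634684 + p_d*0.116432] = 0.660574
  V(0,+0) = exp(-r*dt) * [p_u*0.660574 + p_m*0.169866 + p_d*0.020757] = 0.211467


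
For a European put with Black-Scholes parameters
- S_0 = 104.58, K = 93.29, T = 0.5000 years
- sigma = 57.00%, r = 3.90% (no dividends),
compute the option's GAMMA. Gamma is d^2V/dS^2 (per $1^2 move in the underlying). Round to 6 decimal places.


d1 = 0.5333431244; d2 = 0.1302922591
phi(d1) = 0.3460520861; exp(-qT) = 1.0000000000; exp(-rT) = 0.9806888952
Gamma = exp(-qT) * phi(d1) / (S * sigma * sqrt(T)) = 1.0000000000 * 0.3460520861 / (104.5800 * 0.5700 * 0.7071067812) = 0.008210

Answer: Gamma = 0.008210


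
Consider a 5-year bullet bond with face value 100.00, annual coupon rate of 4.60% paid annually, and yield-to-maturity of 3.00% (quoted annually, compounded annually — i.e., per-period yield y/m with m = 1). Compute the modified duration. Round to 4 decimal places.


Answer: Modified duration = 4.4620

Derivation:
Coupon per period c = face * coupon_rate / m = 4.600000
Periods per year m = 1; per-period yield y/m = 0.030000
Number of cashflows N = 5
Cashflows (t years, CF_t, discount factor 1/(1+y/m)^(m*t), PV):
  t = 1.0000: CF_t = 4.600000, DF = 0.970874, PV = 4.466019
  t = 2.0000: CF_t = 4.600000, DF = 0.942596, PV = 4.335941
  t = 3.0000: CF_t = 4.600000, DF = 0.915142, PV = 4.209652
  t = 4.0000: CF_t = 4.600000, DF = 0.888487, PV = 4.087040
  t = 5.0000: CF_t = 104.600000, DF = 0.862609, PV = 90.228879
Price P = sum_t PV_t = 107.327531
First compute Macaulay numerator sum_t t * PV_t:
  t * PV_t at t = 1.0000: 4.466019
  t * PV_t at t = 2.0000: 8.671882
  t * PV_t at t = 3.0000: 12.628955
  t * PV_t at t = 4.0000: 16.348162
  t * PV_t at t = 5.0000: 451.144394
Macaulay duration D = 493.259413 / 107.327531 = 4.595833
Modified duration = D / (1 + y/m) = 4.595833 / (1 + 0.030000) = 4.461974


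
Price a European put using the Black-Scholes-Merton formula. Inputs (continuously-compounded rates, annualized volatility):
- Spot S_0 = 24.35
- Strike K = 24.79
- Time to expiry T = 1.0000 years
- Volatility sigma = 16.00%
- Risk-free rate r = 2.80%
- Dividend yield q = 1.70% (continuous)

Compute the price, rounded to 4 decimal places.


d1 = (ln(S/K) + (r - q + 0.5*sigma^2) * T) / (sigma * sqrt(T)) = 0.03682190
d2 = d1 - sigma * sqrt(T) = -0.12317810
exp(-rT) = 0.97238837; exp(-qT) = 0.98314368
P = K * exp(-rT) * N(-d2) - S_0 * exp(-qT) * N(-d1)
N(-d1) = 0.48531351; N(-d2) = 0.54901697
P = 24.7900 * 0.97238837 * 0.54901697 - 24.3500 * 0.98314368 * 0.48531351 = 1.6161

Answer: Price = 1.6161


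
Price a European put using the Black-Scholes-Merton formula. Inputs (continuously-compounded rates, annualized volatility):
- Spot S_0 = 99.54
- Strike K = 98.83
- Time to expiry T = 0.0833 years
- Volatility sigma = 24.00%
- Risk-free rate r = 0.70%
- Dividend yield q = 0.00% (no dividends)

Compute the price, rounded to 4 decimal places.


Answer: Price = 2.3728

Derivation:
d1 = (ln(S/K) + (r - q + 0.5*sigma^2) * T) / (sigma * sqrt(T)) = 0.14639495
d2 = d1 - sigma * sqrt(T) = 0.07712678
exp(-rT) = 0.99941707; exp(-qT) = 1.00000000
P = K * exp(-rT) * N(-d2) - S_0 * exp(-qT) * N(-d1)
N(-d1) = 0.44180481; N(-d2) = 0.46926135
P = 98.8300 * 0.99941707 * 0.46926135 - 99.5400 * 1.00000000 * 0.44180481 = 2.3728


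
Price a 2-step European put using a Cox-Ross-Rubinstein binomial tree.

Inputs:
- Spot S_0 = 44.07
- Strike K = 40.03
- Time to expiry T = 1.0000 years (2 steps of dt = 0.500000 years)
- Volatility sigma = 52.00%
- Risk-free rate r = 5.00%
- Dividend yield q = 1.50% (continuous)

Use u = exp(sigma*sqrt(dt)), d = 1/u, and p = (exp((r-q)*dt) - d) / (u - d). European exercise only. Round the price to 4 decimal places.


Answer: Price = V(0,0) = 5.7905

Derivation:
dt = T/N = 0.500000
u = exp(sigma*sqrt(dt)) = 1.444402; d = 1/u = 0.692328
p = (exp((r-q)*dt) - d) / (u - d) = 0.432572
Discount per step: exp(-r*dt) = 0.975310
Stock lattice S(k, i) with i counting down-moves:
  k=0: S(0,0) = 44.0700
  k=1: S(1,0) = 63.6548; S(1,1) = 30.5109
  k=2: S(2,0) = 91.9431; S(2,1) = 44.0700; S(2,2) = 21.1235
Terminal payoffs V(N, i) = max(K - S_T, 0):
  V(2,0) = 0.000000; V(2,1) = 0.000000; V(2,2) = 18.906456
Backward induction: V(k, i) = exp(-r*dt) * [p * V(k+1, i) + (1-p) * V(k+1, i+1)].
  V(1,0) = exp(-r*dt) * [p*0.000000 + (1-p)*0.000000] = 0.000000
  V(1,1) = exp(-r*dt) * [p*0.000000 + (1-p)*18.906456] = 10.463181
  V(0,0) = exp(-r*dt) * [p*0.000000 + (1-p)*10.463181] = 5.790517


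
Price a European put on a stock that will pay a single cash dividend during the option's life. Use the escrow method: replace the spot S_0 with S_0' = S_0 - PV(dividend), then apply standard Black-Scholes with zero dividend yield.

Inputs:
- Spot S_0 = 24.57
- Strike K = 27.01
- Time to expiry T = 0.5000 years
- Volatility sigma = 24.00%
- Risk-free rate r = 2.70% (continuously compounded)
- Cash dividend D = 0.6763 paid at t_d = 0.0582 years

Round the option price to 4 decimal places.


PV(D) = D * exp(-r * t_d) = 0.6763 * 0.99842983 = 0.67523810
S_0' = S_0 - PV(D) = 24.5700 - 0.67523810 = 23.89476190
d1 = (ln(S_0'/K) + (r + sigma^2/2)*T) / (sigma*sqrt(T)) = -0.55771810
d2 = d1 - sigma*sqrt(T) = -0.72742373
exp(-rT) = 0.98659072
N(-d1) = 0.71148155; N(-d2) = 0.76651679
P = K * exp(-rT) * N(-d2) - S_0' * N(-d1) = 27.0100 * 0.98659072 * 0.76651679 - 23.89476190 * 0.71148155 = 3.4253

Answer: Price = 3.4253


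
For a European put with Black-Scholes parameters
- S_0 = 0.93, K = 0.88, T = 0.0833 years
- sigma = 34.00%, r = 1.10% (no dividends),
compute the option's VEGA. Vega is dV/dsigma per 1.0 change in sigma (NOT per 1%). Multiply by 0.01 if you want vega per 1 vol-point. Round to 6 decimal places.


d1 = 0.6215609110; d2 = 0.5234309971
phi(d1) = 0.3288651416; exp(-qT) = 1.0000000000; exp(-rT) = 0.9990841197
Vega = S * exp(-qT) * phi(d1) * sqrt(T) = 0.9300 * 1.0000000000 * 0.3288651416 * 0.2886173938 = 0.088272

Answer: Vega = 0.088272


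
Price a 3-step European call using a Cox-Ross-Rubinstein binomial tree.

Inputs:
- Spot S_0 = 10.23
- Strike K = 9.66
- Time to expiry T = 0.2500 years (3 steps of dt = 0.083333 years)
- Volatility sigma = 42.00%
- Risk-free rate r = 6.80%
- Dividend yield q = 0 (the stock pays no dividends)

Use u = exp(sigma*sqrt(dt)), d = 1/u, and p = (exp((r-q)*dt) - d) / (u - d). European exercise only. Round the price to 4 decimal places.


Answer: Price = V(0,0) = 1.2828

Derivation:
dt = T/N = 0.083333
u = exp(sigma*sqrt(dt)) = 1.128900; d = 1/u = 0.885818
p = (exp((r-q)*dt) - d) / (u - d) = 0.493104
Discount per step: exp(-r*dt) = 0.994349
Stock lattice S(k, i) with i counting down-moves:
  k=0: S(0,0) = 10.2300
  k=1: S(1,0) = 11.5486; S(1,1) = 9.0619
  k=2: S(2,0) = 13.0373; S(2,1) = 10.2300; S(2,2) = 8.0272
  k=3: S(3,0) = 14.7178; S(3,1) = 11.5486; S(3,2) = 9.0619; S(3,3) = 7.1107
Terminal payoffs V(N, i) = max(S_T - K, 0):
  V(3,0) = 5.057765; V(3,1) = 1.888645; V(3,2) = 0.000000; V(3,3) = 0.000000
Backward induction: V(k, i) = exp(-r*dt) * [p * V(k+1, i) + (1-p) * V(k+1, i+1)].
  V(2,0) = exp(-r*dt) * [p*5.057765 + (1-p)*1.888645] = 3.431849
  V(2,1) = exp(-r*dt) * [p*1.888645 + (1-p)*0.000000] = 0.926036
  V(2,2) = exp(-r*dt) * [p*0.000000 + (1-p)*0.000000] = 0.000000
  V(1,0) = exp(-r*dt) * [p*3.431849 + (1-p)*0.926036] = 2.149448
  V(1,1) = exp(-r*dt) * [p*0.926036 + (1-p)*0.000000] = 0.454052
  V(0,0) = exp(-r*dt) * [p*2.149448 + (1-p)*0.454052] = 1.282769


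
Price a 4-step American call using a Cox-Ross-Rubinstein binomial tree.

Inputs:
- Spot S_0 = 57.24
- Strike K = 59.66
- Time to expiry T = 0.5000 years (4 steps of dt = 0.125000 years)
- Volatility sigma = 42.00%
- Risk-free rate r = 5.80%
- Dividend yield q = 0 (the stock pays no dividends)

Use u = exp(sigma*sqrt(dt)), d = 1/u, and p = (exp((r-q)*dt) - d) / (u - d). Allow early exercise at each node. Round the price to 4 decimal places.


Answer: Price = V(0,0) = 6.4178

Derivation:
dt = T/N = 0.125000
u = exp(sigma*sqrt(dt)) = 1.160084; d = 1/u = 0.862007
p = (exp((r-q)*dt) - d) / (u - d) = 0.487356
Discount per step: exp(-r*dt) = 0.992776
Stock lattice S(k, i) with i counting down-moves:
  k=0: S(0,0) = 57.2400
  k=1: S(1,0) = 66.4032; S(1,1) = 49.3413
  k=2: S(2,0) = 77.0333; S(2,1) = 57.2400; S(2,2) = 42.5325
  k=3: S(3,0) = 89.3651; S(3,1) = 66.4032; S(3,2) = 49.3413; S(3,3) = 36.6633
  k=4: S(4,0) = 103.6710; S(4,1) = 77.0333; S(4,2) = 57.2400; S(4,3) = 42.5325; S(4,4) = 31.6040
Terminal payoffs V(N, i) = max(S_T - K, 0):
  V(4,0) = 44.011024; V(4,1) = 17.373301; V(4,2) = 0.000000; V(4,3) = 0.000000; V(4,4) = 0.000000
Backward induction: V(k, i) = exp(-r*dt) * [p * V(k+1, i) + (1-p) * V(k+1, i+1)]; then take max(V_cont, immediate exercise) for American.
  V(3,0) = exp(-r*dt) * [p*44.011024 + (1-p)*17.373301] = 30.136071; exercise = 29.705100; V(3,0) = max -> 30.136071
  V(3,1) = exp(-r*dt) * [p*17.373301 + (1-p)*0.000000] = 8.405816; exercise = 6.743209; V(3,1) = max -> 8.405816
  V(3,2) = exp(-r*dt) * [p*0.000000 + (1-p)*0.000000] = 0.000000; exercise = 0.000000; V(3,2) = max -> 0.000000
  V(3,3) = exp(-r*dt) * [p*0.000000 + (1-p)*0.000000] = 0.000000; exercise = 0.000000; V(3,3) = max -> 0.000000
  V(2,0) = exp(-r*dt) * [p*30.136071 + (1-p)*8.405816] = 18.858959; exercise = 17.373301; V(2,0) = max -> 18.858959
  V(2,1) = exp(-r*dt) * [p*8.405816 + (1-p)*0.000000] = 4.067031; exercise = 0.000000; V(2,1) = max -> 4.067031
  V(2,2) = exp(-r*dt) * [p*0.000000 + (1-p)*0.000000] = 0.000000; exercise = 0.000000; V(2,2) = max -> 0.000000
  V(1,0) = exp(-r*dt) * [p*18.858959 + (1-p)*4.067031] = 11.194509; exercise = 6.743209; V(1,0) = max -> 11.194509
  V(1,1) = exp(-r*dt) * [p*4.067031 + (1-p)*0.000000] = 1.967773; exercise = 0.000000; V(1,1) = max -> 1.967773
  V(0,0) = exp(-r*dt) * [p*11.194509 + (1-p)*1.967773] = 6.417779; exercise = 0.000000; V(0,0) = max -> 6.417779


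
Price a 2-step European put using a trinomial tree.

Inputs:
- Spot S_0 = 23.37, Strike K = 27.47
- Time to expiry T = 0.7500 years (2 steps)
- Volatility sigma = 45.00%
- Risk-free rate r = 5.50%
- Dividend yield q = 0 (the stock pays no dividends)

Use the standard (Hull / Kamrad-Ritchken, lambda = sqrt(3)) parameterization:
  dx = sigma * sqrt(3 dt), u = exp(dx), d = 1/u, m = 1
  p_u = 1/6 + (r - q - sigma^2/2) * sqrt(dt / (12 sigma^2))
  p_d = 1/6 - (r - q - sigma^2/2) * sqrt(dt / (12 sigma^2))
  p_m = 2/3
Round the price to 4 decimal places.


Answer: Price = V(0,0) = 5.6374

Derivation:
dt = T/N = 0.375000; dx = sigma*sqrt(3*dt) = 0.477297
u = exp(dx) = 1.611712; d = 1/u = 0.620458
p_u = 0.148498, p_m = 0.666667, p_d = 0.184835
Discount per step: exp(-r*dt) = 0.979586
Stock lattice S(k, j) with j the centered position index:
  k=0: S(0,+0) = 23.3700
  k=1: S(1,-1) = 14.5001; S(1,+0) = 23.3700; S(1,+1) = 37.6657
  k=2: S(2,-2) = 8.9967; S(2,-1) = 14.5001; S(2,+0) = 23.3700; S(2,+1) = 37.6657; S(2,+2) = 60.7063
Terminal payoffs V(N, j) = max(K - S_T, 0):
  V(2,-2) = 18.473290; V(2,-1) = 12.969892; V(2,+0) = 4.100000; V(2,+1) = 0.000000; V(2,+2) = 0.000000
Backward induction: V(k, j) = exp(-r*dt) * [p_u * V(k+1, j+1) + p_m * V(k+1, j) + p_d * V(k+1, j-1)]
  V(1,-1) = exp(-r*dt) * [p_u*4.100000 + p_m*12.969892 + p_d*18.473290] = 12.411313
  V(1,+0) = exp(-r*dt) * [p_u*0.000000 + p_m*4.100000 + p_d*12.969892] = 5.025893
  V(1,+1) = exp(-r*dt) * [p_u*0.000000 + p_m*0.000000 + p_d*4.100000] = 0.742355
  V(0,+0) = exp(-r*dt) * [p_u*0.742355 + p_m*5.025893 + p_d*12.411313] = 5.637404
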